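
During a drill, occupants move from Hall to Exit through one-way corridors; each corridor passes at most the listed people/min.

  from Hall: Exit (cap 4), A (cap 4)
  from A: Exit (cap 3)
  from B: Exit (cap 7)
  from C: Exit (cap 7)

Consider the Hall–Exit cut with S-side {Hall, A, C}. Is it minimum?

No — its capacity is 14, but the minimum cut has capacity 7.

Given cut capacity: 4 + 3 + 7 = 14.
Augment Hall→Exit: bottleneck 4, flow now 4.
Augment Hall→A→Exit: bottleneck 3, flow now 7.
No augmenting path remains; maximum flow = 7.
In the residual graph, reachable from Hall: {Hall, A}.
Min-cut edges: Hall→Exit (4), A→Exit (3); capacity 4 + 3 = 7.
Cut capacity 14 exceeds the max flow 7, so it is not minimum.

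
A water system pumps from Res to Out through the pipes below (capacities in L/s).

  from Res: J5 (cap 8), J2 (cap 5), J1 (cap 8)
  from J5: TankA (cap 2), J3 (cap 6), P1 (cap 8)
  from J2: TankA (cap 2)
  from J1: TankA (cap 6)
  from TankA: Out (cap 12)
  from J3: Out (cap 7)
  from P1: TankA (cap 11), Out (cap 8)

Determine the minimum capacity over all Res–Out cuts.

16

Augment Res→J5→TankA→Out: bottleneck 2, flow now 2.
Augment Res→J5→J3→Out: bottleneck 6, flow now 8.
Augment Res→J2→TankA→Out: bottleneck 2, flow now 10.
Augment Res→J1→TankA→Out: bottleneck 6, flow now 16.
No augmenting path remains; maximum flow = 16.
By max-flow min-cut, the minimum cut capacity equals the max flow.
In the residual graph, reachable from Res: {Res, J2, J1}.
Min-cut edges: Res→J5 (8), J2→TankA (2), J1→TankA (6); capacity 8 + 2 + 6 = 16.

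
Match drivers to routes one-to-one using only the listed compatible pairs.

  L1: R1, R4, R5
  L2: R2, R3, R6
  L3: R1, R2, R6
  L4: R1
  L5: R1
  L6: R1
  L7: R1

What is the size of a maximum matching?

Unit-capacity flow: source→left, listed edges, right→sink; max matching = max flow.
Augmenting path L1→R1 (+1); matched 1.
Augmenting path L2→R2 (+1); matched 2.
Augmenting path L3→R6 (+1); matched 3.
Augmenting path L4→R1→L1→R4 (+1); matched 4.
No augmenting path remains; maximum matching = 4.
König certificate: {L1, L2, L3, R1} is a vertex cover of size 4 (every listed pair touches it), so no matching can be larger.

4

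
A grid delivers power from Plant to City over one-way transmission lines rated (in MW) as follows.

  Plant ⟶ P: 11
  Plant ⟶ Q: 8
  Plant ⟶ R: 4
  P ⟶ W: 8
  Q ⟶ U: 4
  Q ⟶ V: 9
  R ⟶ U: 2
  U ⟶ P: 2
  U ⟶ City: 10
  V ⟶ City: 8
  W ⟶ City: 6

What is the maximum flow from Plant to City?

16

Augment Plant→P→W→City: bottleneck 6, flow now 6.
Augment Plant→Q→U→City: bottleneck 4, flow now 10.
Augment Plant→Q→V→City: bottleneck 4, flow now 14.
Augment Plant→R→U→City: bottleneck 2, flow now 16.
No augmenting path remains; maximum flow = 16.
In the residual graph, reachable from Plant: {Plant, P, R, W}.
Min-cut edges: Plant→Q (8), R→U (2), W→City (6); capacity 8 + 2 + 6 = 16.
This cut is saturated, so no flow can exceed 16.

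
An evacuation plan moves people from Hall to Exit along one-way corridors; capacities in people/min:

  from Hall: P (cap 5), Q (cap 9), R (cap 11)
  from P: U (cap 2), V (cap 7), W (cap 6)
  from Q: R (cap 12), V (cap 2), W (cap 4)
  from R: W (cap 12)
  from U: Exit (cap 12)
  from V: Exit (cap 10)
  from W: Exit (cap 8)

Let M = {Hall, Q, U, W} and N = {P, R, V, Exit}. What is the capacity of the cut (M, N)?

50

Edges leaving {Hall, Q, U, W}: Hall→P (5), Hall→R (11), Q→R (12), Q→V (2), U→Exit (12), W→Exit (8).
Cut capacity = 5 + 11 + 12 + 2 + 12 + 8 = 50.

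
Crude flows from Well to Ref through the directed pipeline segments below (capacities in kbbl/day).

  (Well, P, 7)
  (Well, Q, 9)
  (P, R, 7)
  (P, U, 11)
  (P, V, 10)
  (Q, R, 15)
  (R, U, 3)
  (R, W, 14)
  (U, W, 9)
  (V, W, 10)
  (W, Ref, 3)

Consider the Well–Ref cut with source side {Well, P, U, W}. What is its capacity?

29

Edges leaving {Well, P, U, W}: Well→Q (9), P→R (7), P→V (10), W→Ref (3).
Cut capacity = 9 + 7 + 10 + 3 = 29.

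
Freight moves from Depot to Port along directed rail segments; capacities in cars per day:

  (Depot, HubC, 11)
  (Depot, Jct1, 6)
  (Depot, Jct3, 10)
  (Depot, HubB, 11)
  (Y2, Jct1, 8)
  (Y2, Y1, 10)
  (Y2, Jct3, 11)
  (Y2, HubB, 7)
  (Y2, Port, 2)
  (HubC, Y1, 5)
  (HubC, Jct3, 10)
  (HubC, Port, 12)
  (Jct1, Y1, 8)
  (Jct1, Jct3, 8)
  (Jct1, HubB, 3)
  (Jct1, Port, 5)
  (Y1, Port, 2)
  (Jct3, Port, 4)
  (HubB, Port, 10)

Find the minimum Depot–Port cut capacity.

31

Augment Depot→HubC→Port: bottleneck 11, flow now 11.
Augment Depot→Jct1→Port: bottleneck 5, flow now 16.
Augment Depot→Jct3→Port: bottleneck 4, flow now 20.
Augment Depot→HubB→Port: bottleneck 10, flow now 30.
Augment Depot→Jct1→Y1→Port: bottleneck 1, flow now 31.
No augmenting path remains; maximum flow = 31.
By max-flow min-cut, the minimum cut capacity equals the max flow.
In the residual graph, reachable from Depot: {Depot, Jct3, HubB}.
Min-cut edges: Depot→HubC (11), Depot→Jct1 (6), Jct3→Port (4), HubB→Port (10); capacity 11 + 6 + 4 + 10 = 31.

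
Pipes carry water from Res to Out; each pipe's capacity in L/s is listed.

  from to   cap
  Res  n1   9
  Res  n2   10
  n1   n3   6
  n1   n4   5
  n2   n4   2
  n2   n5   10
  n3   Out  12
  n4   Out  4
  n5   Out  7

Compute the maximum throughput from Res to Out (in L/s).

17

Augment Res→n1→n3→Out: bottleneck 6, flow now 6.
Augment Res→n1→n4→Out: bottleneck 3, flow now 9.
Augment Res→n2→n4→Out: bottleneck 1, flow now 10.
Augment Res→n2→n5→Out: bottleneck 7, flow now 17.
No augmenting path remains; maximum flow = 17.
In the residual graph, reachable from Res: {Res, n1, n2, n4, n5}.
Min-cut edges: n1→n3 (6), n4→Out (4), n5→Out (7); capacity 6 + 4 + 7 = 17.
This cut is saturated, so no flow can exceed 17.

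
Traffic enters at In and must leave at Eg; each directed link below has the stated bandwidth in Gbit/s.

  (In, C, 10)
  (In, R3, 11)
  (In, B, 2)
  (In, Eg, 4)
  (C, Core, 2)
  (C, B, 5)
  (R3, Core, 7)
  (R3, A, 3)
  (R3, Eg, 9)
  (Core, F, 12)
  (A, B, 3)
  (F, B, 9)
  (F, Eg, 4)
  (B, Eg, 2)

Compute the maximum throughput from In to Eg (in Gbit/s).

Augment In→Eg: bottleneck 4, flow now 4.
Augment In→R3→Eg: bottleneck 9, flow now 13.
Augment In→B→Eg: bottleneck 2, flow now 15.
Augment In→C→Core→F→Eg: bottleneck 2, flow now 17.
Augment In→R3→Core→F→Eg: bottleneck 2, flow now 19.
No augmenting path remains; maximum flow = 19.
In the residual graph, reachable from In: {In, C, B}.
Min-cut edges: In→R3 (11), In→Eg (4), C→Core (2), B→Eg (2); capacity 11 + 4 + 2 + 2 = 19.
This cut is saturated, so no flow can exceed 19.

19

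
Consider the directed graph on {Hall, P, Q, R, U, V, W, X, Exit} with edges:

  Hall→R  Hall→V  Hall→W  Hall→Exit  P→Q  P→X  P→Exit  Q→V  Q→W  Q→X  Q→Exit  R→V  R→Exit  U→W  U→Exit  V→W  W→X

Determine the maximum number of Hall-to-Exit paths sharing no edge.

Assign every edge capacity 1; by Menger, the answer equals the max flow.
Path Hall→Exit (+1); total 1.
Path Hall→R→Exit (+1); total 2.
No residual Hall→Exit path; max flow = 2.
Certifying cut of size 2: {Hall→Exit, Hall→R}.

2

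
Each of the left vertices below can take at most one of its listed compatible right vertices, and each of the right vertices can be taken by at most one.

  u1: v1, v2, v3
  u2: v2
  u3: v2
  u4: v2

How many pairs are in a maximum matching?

2

Unit-capacity flow: source→left, listed edges, right→sink; max matching = max flow.
Augmenting path u1→v1 (+1); matched 1.
Augmenting path u2→v2 (+1); matched 2.
No augmenting path remains; maximum matching = 2.
König certificate: {u1, v2} is a vertex cover of size 2 (every listed pair touches it), so no matching can be larger.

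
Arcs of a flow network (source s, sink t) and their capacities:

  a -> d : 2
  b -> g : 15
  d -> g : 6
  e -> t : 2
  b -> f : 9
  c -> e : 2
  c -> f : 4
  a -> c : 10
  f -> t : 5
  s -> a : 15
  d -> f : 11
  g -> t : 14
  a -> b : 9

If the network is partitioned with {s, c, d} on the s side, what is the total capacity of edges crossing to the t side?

Edges leaving {s, c, d}: s→a (15), c→e (2), c→f (4), d→f (11), d→g (6).
Cut capacity = 15 + 2 + 4 + 11 + 6 = 38.

38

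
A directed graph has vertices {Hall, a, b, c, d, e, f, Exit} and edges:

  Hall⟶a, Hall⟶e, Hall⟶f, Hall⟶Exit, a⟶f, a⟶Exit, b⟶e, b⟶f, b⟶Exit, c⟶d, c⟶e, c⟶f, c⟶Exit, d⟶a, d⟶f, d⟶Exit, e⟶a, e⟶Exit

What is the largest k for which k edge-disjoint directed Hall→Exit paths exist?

3

Assign every edge capacity 1; by Menger, the answer equals the max flow.
Path Hall→Exit (+1); total 1.
Path Hall→a→Exit (+1); total 2.
Path Hall→e→Exit (+1); total 3.
No residual Hall→Exit path; max flow = 3.
Certifying cut of size 3: {Hall→Exit, Hall→a, Hall→e}.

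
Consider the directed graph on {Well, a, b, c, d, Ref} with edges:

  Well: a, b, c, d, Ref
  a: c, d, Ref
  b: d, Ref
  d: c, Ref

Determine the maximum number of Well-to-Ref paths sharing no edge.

4

Assign every edge capacity 1; by Menger, the answer equals the max flow.
Path Well→Ref (+1); total 1.
Path Well→a→Ref (+1); total 2.
Path Well→b→Ref (+1); total 3.
Path Well→d→Ref (+1); total 4.
No residual Well→Ref path; max flow = 4.
Certifying cut of size 4: {Well→Ref, Well→a, Well→b, Well→d}.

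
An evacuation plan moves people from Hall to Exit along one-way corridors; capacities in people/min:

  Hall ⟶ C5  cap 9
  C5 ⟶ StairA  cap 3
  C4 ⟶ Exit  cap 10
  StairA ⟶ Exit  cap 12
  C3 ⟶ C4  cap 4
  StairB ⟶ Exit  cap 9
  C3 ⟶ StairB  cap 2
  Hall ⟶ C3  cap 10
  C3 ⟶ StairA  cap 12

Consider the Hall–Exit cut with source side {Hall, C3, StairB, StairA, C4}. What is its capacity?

Edges leaving {Hall, C3, StairB, StairA, C4}: Hall→C5 (9), StairB→Exit (9), StairA→Exit (12), C4→Exit (10).
Cut capacity = 9 + 9 + 12 + 10 = 40.

40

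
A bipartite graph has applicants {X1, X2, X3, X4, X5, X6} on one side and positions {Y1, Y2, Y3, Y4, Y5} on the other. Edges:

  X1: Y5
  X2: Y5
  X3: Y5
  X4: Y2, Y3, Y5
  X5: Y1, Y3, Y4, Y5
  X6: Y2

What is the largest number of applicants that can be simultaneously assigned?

4

Unit-capacity flow: source→left, listed edges, right→sink; max matching = max flow.
Augmenting path X1→Y5 (+1); matched 1.
Augmenting path X4→Y2 (+1); matched 2.
Augmenting path X5→Y1 (+1); matched 3.
Augmenting path X6→Y2→X4→Y3 (+1); matched 4.
No augmenting path remains; maximum matching = 4.
König certificate: {X4, X5, X6, Y5} is a vertex cover of size 4 (every listed pair touches it), so no matching can be larger.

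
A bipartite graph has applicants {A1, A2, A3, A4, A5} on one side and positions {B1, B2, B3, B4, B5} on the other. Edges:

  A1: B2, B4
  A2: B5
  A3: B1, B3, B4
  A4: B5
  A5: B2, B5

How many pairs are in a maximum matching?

Unit-capacity flow: source→left, listed edges, right→sink; max matching = max flow.
Augmenting path A1→B2 (+1); matched 1.
Augmenting path A2→B5 (+1); matched 2.
Augmenting path A3→B1 (+1); matched 3.
Augmenting path A5→B2→A1→B4 (+1); matched 4.
No augmenting path remains; maximum matching = 4.
König certificate: {A1, A3, A5, B5} is a vertex cover of size 4 (every listed pair touches it), so no matching can be larger.

4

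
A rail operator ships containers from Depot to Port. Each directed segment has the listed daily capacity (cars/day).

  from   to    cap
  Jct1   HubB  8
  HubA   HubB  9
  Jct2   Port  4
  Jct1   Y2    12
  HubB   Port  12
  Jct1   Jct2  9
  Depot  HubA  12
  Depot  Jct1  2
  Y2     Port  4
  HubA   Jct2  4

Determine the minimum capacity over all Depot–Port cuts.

Augment Depot→HubA→Jct2→Port: bottleneck 4, flow now 4.
Augment Depot→HubA→HubB→Port: bottleneck 8, flow now 12.
Augment Depot→Jct1→Y2→Port: bottleneck 2, flow now 14.
No augmenting path remains; maximum flow = 14.
By max-flow min-cut, the minimum cut capacity equals the max flow.
In the residual graph, reachable from Depot: {Depot}.
Min-cut edges: Depot→HubA (12), Depot→Jct1 (2); capacity 12 + 2 = 14.

14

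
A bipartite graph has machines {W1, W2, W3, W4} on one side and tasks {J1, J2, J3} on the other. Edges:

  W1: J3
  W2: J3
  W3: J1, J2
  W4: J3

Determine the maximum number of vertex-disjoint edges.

2

Unit-capacity flow: source→left, listed edges, right→sink; max matching = max flow.
Augmenting path W1→J3 (+1); matched 1.
Augmenting path W3→J1 (+1); matched 2.
No augmenting path remains; maximum matching = 2.
König certificate: {W3, J3} is a vertex cover of size 2 (every listed pair touches it), so no matching can be larger.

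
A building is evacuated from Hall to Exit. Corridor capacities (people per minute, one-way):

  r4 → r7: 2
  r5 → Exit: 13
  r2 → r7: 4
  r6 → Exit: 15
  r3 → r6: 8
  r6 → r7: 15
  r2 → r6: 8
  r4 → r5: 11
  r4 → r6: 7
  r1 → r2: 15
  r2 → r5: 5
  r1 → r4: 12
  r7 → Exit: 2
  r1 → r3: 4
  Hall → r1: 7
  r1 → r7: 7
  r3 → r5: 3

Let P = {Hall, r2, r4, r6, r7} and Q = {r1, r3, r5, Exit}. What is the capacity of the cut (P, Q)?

40

Edges leaving {Hall, r2, r4, r6, r7}: Hall→r1 (7), r2→r5 (5), r4→r5 (11), r6→Exit (15), r7→Exit (2).
Cut capacity = 7 + 5 + 11 + 15 + 2 = 40.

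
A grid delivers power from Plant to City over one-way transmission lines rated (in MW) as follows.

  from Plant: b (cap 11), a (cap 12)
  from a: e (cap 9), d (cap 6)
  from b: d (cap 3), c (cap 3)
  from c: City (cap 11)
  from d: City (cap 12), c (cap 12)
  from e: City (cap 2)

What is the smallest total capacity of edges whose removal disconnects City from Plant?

Augment Plant→a→d→City: bottleneck 6, flow now 6.
Augment Plant→a→e→City: bottleneck 2, flow now 8.
Augment Plant→b→c→City: bottleneck 3, flow now 11.
Augment Plant→b→d→City: bottleneck 3, flow now 14.
No augmenting path remains; maximum flow = 14.
By max-flow min-cut, the minimum cut capacity equals the max flow.
In the residual graph, reachable from Plant: {Plant, a, b, e}.
Min-cut edges: a→d (6), b→c (3), b→d (3), e→City (2); capacity 6 + 3 + 3 + 2 = 14.

14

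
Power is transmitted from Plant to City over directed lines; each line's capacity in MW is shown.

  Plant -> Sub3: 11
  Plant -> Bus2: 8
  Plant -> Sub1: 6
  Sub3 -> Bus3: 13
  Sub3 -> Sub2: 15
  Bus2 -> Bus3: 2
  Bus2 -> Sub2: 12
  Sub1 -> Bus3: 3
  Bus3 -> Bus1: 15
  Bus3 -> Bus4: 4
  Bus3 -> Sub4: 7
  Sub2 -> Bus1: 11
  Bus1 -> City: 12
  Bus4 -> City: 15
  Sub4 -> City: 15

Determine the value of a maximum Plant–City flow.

Augment Plant→Sub3→Bus3→Bus1→City: bottleneck 11, flow now 11.
Augment Plant→Bus2→Bus3→Bus1→City: bottleneck 1, flow now 12.
Augment Plant→Bus2→Bus3→Bus4→City: bottleneck 1, flow now 13.
Augment Plant→Sub1→Bus3→Bus4→City: bottleneck 3, flow now 16.
Augment Plant→Bus2→Sub2→Bus1→Bus3→Sub4→City: bottleneck 6, flow now 22. (uses reverse residual edge)
No augmenting path remains; maximum flow = 22.
In the residual graph, reachable from Plant: {Plant, Sub1}.
Min-cut edges: Plant→Sub3 (11), Plant→Bus2 (8), Sub1→Bus3 (3); capacity 11 + 8 + 3 = 22.
This cut is saturated, so no flow can exceed 22.

22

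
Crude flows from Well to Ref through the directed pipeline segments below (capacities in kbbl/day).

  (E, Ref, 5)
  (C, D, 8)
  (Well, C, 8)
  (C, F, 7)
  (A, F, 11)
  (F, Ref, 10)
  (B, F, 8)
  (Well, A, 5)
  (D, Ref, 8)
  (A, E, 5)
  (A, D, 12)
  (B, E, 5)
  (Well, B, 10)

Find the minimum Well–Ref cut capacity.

23

Augment Well→A→D→Ref: bottleneck 5, flow now 5.
Augment Well→B→E→Ref: bottleneck 5, flow now 10.
Augment Well→B→F→Ref: bottleneck 5, flow now 15.
Augment Well→C→D→Ref: bottleneck 3, flow now 18.
Augment Well→C→F→Ref: bottleneck 5, flow now 23.
No augmenting path remains; maximum flow = 23.
By max-flow min-cut, the minimum cut capacity equals the max flow.
In the residual graph, reachable from Well: {Well}.
Min-cut edges: Well→A (5), Well→B (10), Well→C (8); capacity 5 + 10 + 8 = 23.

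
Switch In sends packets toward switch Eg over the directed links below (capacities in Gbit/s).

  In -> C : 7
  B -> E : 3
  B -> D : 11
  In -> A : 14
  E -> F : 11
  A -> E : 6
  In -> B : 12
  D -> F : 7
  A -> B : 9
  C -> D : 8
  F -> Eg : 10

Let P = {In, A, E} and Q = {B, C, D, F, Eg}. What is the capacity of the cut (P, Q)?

Edges leaving {In, A, E}: In→B (12), In→C (7), A→B (9), E→F (11).
Cut capacity = 12 + 7 + 9 + 11 = 39.

39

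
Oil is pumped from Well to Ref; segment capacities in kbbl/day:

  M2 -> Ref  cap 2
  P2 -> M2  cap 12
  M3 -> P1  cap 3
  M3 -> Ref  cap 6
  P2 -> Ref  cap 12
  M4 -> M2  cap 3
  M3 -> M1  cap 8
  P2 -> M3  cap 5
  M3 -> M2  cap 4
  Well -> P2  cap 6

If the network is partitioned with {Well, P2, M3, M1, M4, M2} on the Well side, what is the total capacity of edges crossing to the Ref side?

23

Edges leaving {Well, P2, M3, M1, M4, M2}: P2→Ref (12), M3→P1 (3), M3→Ref (6), M2→Ref (2).
Cut capacity = 12 + 3 + 6 + 2 = 23.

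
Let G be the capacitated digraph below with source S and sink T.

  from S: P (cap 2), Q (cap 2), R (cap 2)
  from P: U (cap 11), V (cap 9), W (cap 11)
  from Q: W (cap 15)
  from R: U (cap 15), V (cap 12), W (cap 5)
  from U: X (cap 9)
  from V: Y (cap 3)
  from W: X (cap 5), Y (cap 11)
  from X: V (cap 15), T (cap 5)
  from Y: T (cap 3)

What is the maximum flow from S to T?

6

Augment S→P→U→X→T: bottleneck 2, flow now 2.
Augment S→Q→W→X→T: bottleneck 2, flow now 4.
Augment S→R→U→X→T: bottleneck 1, flow now 5.
Augment S→R→V→Y→T: bottleneck 1, flow now 6.
No augmenting path remains; maximum flow = 6.
In the residual graph, reachable from S: {S}.
Min-cut edges: S→P (2), S→Q (2), S→R (2); capacity 2 + 2 + 2 = 6.
This cut is saturated, so no flow can exceed 6.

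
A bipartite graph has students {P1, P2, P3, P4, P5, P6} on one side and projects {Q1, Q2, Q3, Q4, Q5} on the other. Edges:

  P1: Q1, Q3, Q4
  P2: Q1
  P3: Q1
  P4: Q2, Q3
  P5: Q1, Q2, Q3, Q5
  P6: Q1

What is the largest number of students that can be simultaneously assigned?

4

Unit-capacity flow: source→left, listed edges, right→sink; max matching = max flow.
Augmenting path P1→Q1 (+1); matched 1.
Augmenting path P4→Q2 (+1); matched 2.
Augmenting path P5→Q3 (+1); matched 3.
Augmenting path P2→Q1→P1→Q4 (+1); matched 4.
No augmenting path remains; maximum matching = 4.
König certificate: {P1, P4, P5, Q1} is a vertex cover of size 4 (every listed pair touches it), so no matching can be larger.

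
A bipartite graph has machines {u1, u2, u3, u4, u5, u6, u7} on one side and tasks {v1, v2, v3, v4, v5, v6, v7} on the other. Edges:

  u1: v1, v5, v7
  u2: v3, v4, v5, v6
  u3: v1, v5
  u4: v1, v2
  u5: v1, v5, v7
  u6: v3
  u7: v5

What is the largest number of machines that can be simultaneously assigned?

Unit-capacity flow: source→left, listed edges, right→sink; max matching = max flow.
Augmenting path u1→v1 (+1); matched 1.
Augmenting path u2→v3 (+1); matched 2.
Augmenting path u3→v5 (+1); matched 3.
Augmenting path u4→v2 (+1); matched 4.
Augmenting path u5→v7 (+1); matched 5.
Augmenting path u6→v3→u2→v4 (+1); matched 6.
No augmenting path remains; maximum matching = 6.
König certificate: {u2, u4, u6, v1, v5, v7} is a vertex cover of size 6 (every listed pair touches it), so no matching can be larger.

6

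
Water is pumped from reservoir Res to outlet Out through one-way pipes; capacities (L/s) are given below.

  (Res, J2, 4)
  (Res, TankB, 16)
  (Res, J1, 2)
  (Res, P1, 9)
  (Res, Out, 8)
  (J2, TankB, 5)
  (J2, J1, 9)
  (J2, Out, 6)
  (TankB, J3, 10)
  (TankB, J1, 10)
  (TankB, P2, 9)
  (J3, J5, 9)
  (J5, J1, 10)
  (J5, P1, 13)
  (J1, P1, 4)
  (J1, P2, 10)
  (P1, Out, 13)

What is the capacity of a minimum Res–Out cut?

Augment Res→Out: bottleneck 8, flow now 8.
Augment Res→J2→Out: bottleneck 4, flow now 12.
Augment Res→P1→Out: bottleneck 9, flow now 21.
Augment Res→J1→P1→Out: bottleneck 2, flow now 23.
Augment Res→TankB→J1→P1→Out: bottleneck 2, flow now 25.
No augmenting path remains; maximum flow = 25.
By max-flow min-cut, the minimum cut capacity equals the max flow.
In the residual graph, reachable from Res: {Res, TankB, J3, J5, J1, P1, P2}.
Min-cut edges: Res→J2 (4), Res→Out (8), P1→Out (13); capacity 4 + 8 + 13 = 25.

25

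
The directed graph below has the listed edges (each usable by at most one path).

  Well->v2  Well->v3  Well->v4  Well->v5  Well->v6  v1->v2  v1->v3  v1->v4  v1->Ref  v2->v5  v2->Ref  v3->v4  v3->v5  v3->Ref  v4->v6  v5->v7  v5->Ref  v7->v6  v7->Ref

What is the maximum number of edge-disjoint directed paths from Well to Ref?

3

Assign every edge capacity 1; by Menger, the answer equals the max flow.
Path Well→v2→Ref (+1); total 1.
Path Well→v3→Ref (+1); total 2.
Path Well→v5→Ref (+1); total 3.
No residual Well→Ref path; max flow = 3.
Certifying cut of size 3: {Well→v2, Well→v3, Well→v5}.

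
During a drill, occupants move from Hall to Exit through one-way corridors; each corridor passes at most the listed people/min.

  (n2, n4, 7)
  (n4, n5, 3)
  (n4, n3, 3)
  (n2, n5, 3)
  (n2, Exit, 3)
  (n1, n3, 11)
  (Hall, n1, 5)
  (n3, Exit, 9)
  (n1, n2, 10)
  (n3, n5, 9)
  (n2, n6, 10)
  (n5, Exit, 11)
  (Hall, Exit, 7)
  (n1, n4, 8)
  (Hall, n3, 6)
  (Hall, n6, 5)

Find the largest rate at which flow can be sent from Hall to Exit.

Augment Hall→Exit: bottleneck 7, flow now 7.
Augment Hall→n3→Exit: bottleneck 6, flow now 13.
Augment Hall→n1→n2→Exit: bottleneck 3, flow now 16.
Augment Hall→n1→n3→Exit: bottleneck 2, flow now 18.
No augmenting path remains; maximum flow = 18.
In the residual graph, reachable from Hall: {Hall, n6}.
Min-cut edges: Hall→n1 (5), Hall→n3 (6), Hall→Exit (7); capacity 5 + 6 + 7 = 18.
This cut is saturated, so no flow can exceed 18.

18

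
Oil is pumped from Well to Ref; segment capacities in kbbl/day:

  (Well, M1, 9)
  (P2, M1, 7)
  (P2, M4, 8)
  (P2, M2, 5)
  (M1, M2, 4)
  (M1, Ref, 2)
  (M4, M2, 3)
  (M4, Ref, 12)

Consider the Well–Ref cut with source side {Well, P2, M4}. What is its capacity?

36

Edges leaving {Well, P2, M4}: Well→M1 (9), P2→M1 (7), P2→M2 (5), M4→M2 (3), M4→Ref (12).
Cut capacity = 9 + 7 + 5 + 3 + 12 = 36.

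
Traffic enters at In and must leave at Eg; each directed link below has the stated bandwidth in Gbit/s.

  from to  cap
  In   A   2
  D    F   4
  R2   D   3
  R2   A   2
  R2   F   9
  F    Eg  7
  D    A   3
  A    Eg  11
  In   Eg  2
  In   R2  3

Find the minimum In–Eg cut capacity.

Augment In→Eg: bottleneck 2, flow now 2.
Augment In→A→Eg: bottleneck 2, flow now 4.
Augment In→R2→A→Eg: bottleneck 2, flow now 6.
Augment In→R2→F→Eg: bottleneck 1, flow now 7.
No augmenting path remains; maximum flow = 7.
By max-flow min-cut, the minimum cut capacity equals the max flow.
In the residual graph, reachable from In: {In}.
Min-cut edges: In→R2 (3), In→A (2), In→Eg (2); capacity 3 + 2 + 2 = 7.

7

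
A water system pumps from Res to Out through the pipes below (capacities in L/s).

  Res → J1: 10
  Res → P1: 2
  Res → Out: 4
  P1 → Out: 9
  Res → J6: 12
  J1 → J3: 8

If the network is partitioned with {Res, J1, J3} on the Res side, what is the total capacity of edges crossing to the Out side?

Edges leaving {Res, J1, J3}: Res→J6 (12), Res→P1 (2), Res→Out (4).
Cut capacity = 12 + 2 + 4 = 18.

18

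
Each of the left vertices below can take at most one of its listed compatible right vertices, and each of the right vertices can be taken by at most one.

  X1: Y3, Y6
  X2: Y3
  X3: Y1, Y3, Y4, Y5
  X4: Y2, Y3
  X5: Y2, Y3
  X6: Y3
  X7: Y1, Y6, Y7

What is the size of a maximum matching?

Unit-capacity flow: source→left, listed edges, right→sink; max matching = max flow.
Augmenting path X1→Y3 (+1); matched 1.
Augmenting path X3→Y1 (+1); matched 2.
Augmenting path X4→Y2 (+1); matched 3.
Augmenting path X7→Y6 (+1); matched 4.
Augmenting path X2→Y3→X1→Y6→X7→Y7 (+1); matched 5.
No augmenting path remains; maximum matching = 5.
König certificate: {X1, X3, X7, Y2, Y3} is a vertex cover of size 5 (every listed pair touches it), so no matching can be larger.

5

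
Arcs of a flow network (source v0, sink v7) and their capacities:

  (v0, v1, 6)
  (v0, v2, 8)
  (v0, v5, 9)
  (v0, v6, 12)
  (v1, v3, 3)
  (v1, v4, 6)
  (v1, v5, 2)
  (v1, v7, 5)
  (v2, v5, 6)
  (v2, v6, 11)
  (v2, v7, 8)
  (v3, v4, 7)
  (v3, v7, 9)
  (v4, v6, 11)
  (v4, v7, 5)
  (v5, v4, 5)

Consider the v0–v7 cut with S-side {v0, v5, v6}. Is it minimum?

Given cut capacity: 6 + 8 + 5 = 19.
Augment v0→v1→v7: bottleneck 5, flow now 5.
Augment v0→v2→v7: bottleneck 8, flow now 13.
Augment v0→v1→v3→v7: bottleneck 1, flow now 14.
Augment v0→v5→v4→v7: bottleneck 5, flow now 19.
No augmenting path remains; maximum flow = 19.
Cut capacity 19 equals the max flow, so it is a minimum cut.

Yes — it is a minimum cut (capacity 19).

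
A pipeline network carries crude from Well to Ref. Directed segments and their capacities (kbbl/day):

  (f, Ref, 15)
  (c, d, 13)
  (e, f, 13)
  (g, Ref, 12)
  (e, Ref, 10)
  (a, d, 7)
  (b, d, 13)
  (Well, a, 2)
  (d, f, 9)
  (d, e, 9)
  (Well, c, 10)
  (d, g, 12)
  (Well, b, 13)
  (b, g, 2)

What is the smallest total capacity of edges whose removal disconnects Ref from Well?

25

Augment Well→b→g→Ref: bottleneck 2, flow now 2.
Augment Well→a→d→e→Ref: bottleneck 2, flow now 4.
Augment Well→b→d→e→Ref: bottleneck 7, flow now 11.
Augment Well→b→d→f→Ref: bottleneck 4, flow now 15.
Augment Well→c→d→f→Ref: bottleneck 5, flow now 20.
Augment Well→c→d→g→Ref: bottleneck 5, flow now 25.
No augmenting path remains; maximum flow = 25.
By max-flow min-cut, the minimum cut capacity equals the max flow.
In the residual graph, reachable from Well: {Well}.
Min-cut edges: Well→a (2), Well→b (13), Well→c (10); capacity 2 + 13 + 10 = 25.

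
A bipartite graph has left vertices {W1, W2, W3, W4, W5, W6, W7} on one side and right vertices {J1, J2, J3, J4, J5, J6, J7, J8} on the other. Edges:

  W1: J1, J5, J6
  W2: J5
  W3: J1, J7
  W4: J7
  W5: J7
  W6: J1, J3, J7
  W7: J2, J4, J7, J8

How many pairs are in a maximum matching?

Unit-capacity flow: source→left, listed edges, right→sink; max matching = max flow.
Augmenting path W1→J1 (+1); matched 1.
Augmenting path W2→J5 (+1); matched 2.
Augmenting path W3→J7 (+1); matched 3.
Augmenting path W6→J3 (+1); matched 4.
Augmenting path W7→J2 (+1); matched 5.
Augmenting path W4→J7→W3→J1→W1→J6 (+1); matched 6.
No augmenting path remains; maximum matching = 6.
König certificate: {W1, W2, W3, W6, W7, J7} is a vertex cover of size 6 (every listed pair touches it), so no matching can be larger.

6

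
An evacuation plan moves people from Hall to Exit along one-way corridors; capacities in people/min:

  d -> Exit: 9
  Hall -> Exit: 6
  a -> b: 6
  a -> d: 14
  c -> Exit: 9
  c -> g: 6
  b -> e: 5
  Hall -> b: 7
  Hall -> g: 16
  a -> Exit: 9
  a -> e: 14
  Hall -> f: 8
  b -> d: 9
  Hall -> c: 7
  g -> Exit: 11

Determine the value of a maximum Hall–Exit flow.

31

Augment Hall→Exit: bottleneck 6, flow now 6.
Augment Hall→c→Exit: bottleneck 7, flow now 13.
Augment Hall→g→Exit: bottleneck 11, flow now 24.
Augment Hall→b→d→Exit: bottleneck 7, flow now 31.
No augmenting path remains; maximum flow = 31.
In the residual graph, reachable from Hall: {Hall, f, g}.
Min-cut edges: Hall→b (7), Hall→c (7), Hall→Exit (6), g→Exit (11); capacity 7 + 7 + 6 + 11 = 31.
This cut is saturated, so no flow can exceed 31.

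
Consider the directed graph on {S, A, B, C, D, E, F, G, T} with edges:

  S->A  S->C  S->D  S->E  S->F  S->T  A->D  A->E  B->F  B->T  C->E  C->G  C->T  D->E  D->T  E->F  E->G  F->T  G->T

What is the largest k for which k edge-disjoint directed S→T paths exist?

Assign every edge capacity 1; by Menger, the answer equals the max flow.
Path S→T (+1); total 1.
Path S→C→T (+1); total 2.
Path S→D→T (+1); total 3.
Path S→F→T (+1); total 4.
Path S→E→G→T (+1); total 5.
No residual S→T path; max flow = 5.
Certifying cut of size 5: {D→T, E→G, F→T, S→C, S→T}.

5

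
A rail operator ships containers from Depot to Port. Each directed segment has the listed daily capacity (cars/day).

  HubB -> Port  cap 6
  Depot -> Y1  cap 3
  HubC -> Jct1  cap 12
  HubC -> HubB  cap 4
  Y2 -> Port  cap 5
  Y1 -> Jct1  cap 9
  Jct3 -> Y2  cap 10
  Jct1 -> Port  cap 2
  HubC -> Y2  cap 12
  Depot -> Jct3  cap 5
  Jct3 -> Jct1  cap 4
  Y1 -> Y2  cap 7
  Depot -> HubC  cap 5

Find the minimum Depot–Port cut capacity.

11

Augment Depot→HubC→HubB→Port: bottleneck 4, flow now 4.
Augment Depot→HubC→Jct1→Port: bottleneck 1, flow now 5.
Augment Depot→Jct3→Jct1→Port: bottleneck 1, flow now 6.
Augment Depot→Jct3→Y2→Port: bottleneck 4, flow now 10.
Augment Depot→Y1→Y2→Port: bottleneck 1, flow now 11.
No augmenting path remains; maximum flow = 11.
By max-flow min-cut, the minimum cut capacity equals the max flow.
In the residual graph, reachable from Depot: {Depot, HubC, Jct3, Y1, Jct1, Y2}.
Min-cut edges: HubC→HubB (4), Jct1→Port (2), Y2→Port (5); capacity 4 + 2 + 5 = 11.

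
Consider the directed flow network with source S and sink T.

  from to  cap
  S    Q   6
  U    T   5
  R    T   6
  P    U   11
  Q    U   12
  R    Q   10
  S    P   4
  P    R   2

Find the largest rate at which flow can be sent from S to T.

7

Augment S→P→R→T: bottleneck 2, flow now 2.
Augment S→P→U→T: bottleneck 2, flow now 4.
Augment S→Q→U→T: bottleneck 3, flow now 7.
No augmenting path remains; maximum flow = 7.
In the residual graph, reachable from S: {S, P, Q, U}.
Min-cut edges: P→R (2), U→T (5); capacity 2 + 5 = 7.
This cut is saturated, so no flow can exceed 7.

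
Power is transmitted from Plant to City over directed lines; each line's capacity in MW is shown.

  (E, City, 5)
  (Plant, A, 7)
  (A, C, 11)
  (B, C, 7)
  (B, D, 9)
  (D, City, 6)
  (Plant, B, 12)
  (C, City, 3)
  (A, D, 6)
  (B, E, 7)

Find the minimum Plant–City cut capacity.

Augment Plant→A→C→City: bottleneck 3, flow now 3.
Augment Plant→A→D→City: bottleneck 4, flow now 7.
Augment Plant→B→D→City: bottleneck 2, flow now 9.
Augment Plant→B→E→City: bottleneck 5, flow now 14.
No augmenting path remains; maximum flow = 14.
By max-flow min-cut, the minimum cut capacity equals the max flow.
In the residual graph, reachable from Plant: {Plant, A, B, C, D, E}.
Min-cut edges: C→City (3), D→City (6), E→City (5); capacity 3 + 6 + 5 = 14.

14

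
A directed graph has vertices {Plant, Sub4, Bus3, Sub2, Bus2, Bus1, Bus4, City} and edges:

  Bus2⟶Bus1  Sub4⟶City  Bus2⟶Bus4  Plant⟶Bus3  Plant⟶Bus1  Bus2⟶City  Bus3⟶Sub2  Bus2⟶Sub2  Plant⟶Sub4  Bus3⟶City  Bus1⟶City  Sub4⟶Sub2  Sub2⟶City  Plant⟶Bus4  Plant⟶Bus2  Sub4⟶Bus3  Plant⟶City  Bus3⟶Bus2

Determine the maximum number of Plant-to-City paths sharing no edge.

5

Assign every edge capacity 1; by Menger, the answer equals the max flow.
Path Plant→City (+1); total 1.
Path Plant→Sub4→City (+1); total 2.
Path Plant→Bus3→City (+1); total 3.
Path Plant→Bus2→City (+1); total 4.
Path Plant→Bus1→City (+1); total 5.
No residual Plant→City path; max flow = 5.
Certifying cut of size 5: {Plant→Bus1, Plant→Bus2, Plant→Bus3, Plant→City, Plant→Sub4}.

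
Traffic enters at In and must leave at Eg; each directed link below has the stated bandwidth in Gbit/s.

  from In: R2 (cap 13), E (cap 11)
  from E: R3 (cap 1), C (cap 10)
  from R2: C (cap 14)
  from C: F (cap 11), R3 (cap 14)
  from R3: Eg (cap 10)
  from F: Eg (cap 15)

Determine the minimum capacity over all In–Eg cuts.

21

Augment In→E→R3→Eg: bottleneck 1, flow now 1.
Augment In→E→C→R3→Eg: bottleneck 9, flow now 10.
Augment In→E→C→F→Eg: bottleneck 1, flow now 11.
Augment In→R2→C→F→Eg: bottleneck 10, flow now 21.
No augmenting path remains; maximum flow = 21.
By max-flow min-cut, the minimum cut capacity equals the max flow.
In the residual graph, reachable from In: {In, E, R2, C, R3}.
Min-cut edges: C→F (11), R3→Eg (10); capacity 11 + 10 = 21.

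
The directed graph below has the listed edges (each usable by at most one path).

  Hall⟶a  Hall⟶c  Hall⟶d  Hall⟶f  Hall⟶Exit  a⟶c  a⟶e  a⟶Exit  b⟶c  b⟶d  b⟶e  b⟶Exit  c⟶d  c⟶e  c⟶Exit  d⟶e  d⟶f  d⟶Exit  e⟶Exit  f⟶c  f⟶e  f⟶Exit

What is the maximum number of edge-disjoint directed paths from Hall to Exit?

Assign every edge capacity 1; by Menger, the answer equals the max flow.
Path Hall→Exit (+1); total 1.
Path Hall→a→Exit (+1); total 2.
Path Hall→c→Exit (+1); total 3.
Path Hall→d→Exit (+1); total 4.
Path Hall→f→Exit (+1); total 5.
No residual Hall→Exit path; max flow = 5.
Certifying cut of size 5: {Hall→Exit, Hall→a, Hall→c, Hall→d, Hall→f}.

5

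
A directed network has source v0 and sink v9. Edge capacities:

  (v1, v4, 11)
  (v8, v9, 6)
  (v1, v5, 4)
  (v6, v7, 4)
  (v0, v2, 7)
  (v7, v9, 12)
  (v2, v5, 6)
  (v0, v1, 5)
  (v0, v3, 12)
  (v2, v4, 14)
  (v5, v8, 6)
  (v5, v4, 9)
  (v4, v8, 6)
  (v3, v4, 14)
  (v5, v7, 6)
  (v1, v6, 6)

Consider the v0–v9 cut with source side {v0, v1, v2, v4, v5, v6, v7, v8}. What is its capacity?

Edges leaving {v0, v1, v2, v4, v5, v6, v7, v8}: v0→v3 (12), v7→v9 (12), v8→v9 (6).
Cut capacity = 12 + 12 + 6 = 30.

30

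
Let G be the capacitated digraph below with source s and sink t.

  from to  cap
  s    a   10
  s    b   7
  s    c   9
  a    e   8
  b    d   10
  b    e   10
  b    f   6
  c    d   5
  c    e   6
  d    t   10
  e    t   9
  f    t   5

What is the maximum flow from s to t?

Augment s→a→e→t: bottleneck 8, flow now 8.
Augment s→b→d→t: bottleneck 7, flow now 15.
Augment s→c→d→t: bottleneck 3, flow now 18.
Augment s→c→e→t: bottleneck 1, flow now 19.
Augment s→c→d→b→f→t: bottleneck 2, flow now 21. (uses reverse residual edge)
No augmenting path remains; maximum flow = 21.
In the residual graph, reachable from s: {s, a, c, e}.
Min-cut edges: s→b (7), c→d (5), e→t (9); capacity 7 + 5 + 9 = 21.
This cut is saturated, so no flow can exceed 21.

21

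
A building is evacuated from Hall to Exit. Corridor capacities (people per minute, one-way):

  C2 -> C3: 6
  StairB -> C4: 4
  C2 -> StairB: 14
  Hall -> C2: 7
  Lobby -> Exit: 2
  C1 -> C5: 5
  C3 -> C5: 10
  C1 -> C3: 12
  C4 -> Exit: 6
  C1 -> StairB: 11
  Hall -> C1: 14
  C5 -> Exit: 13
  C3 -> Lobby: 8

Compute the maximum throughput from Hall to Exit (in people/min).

19

Augment Hall→C1→C5→Exit: bottleneck 5, flow now 5.
Augment Hall→C2→StairB→C4→Exit: bottleneck 4, flow now 9.
Augment Hall→C2→C3→C5→Exit: bottleneck 3, flow now 12.
Augment Hall→C1→C3→C5→Exit: bottleneck 5, flow now 17.
Augment Hall→C1→C3→Lobby→Exit: bottleneck 2, flow now 19.
No augmenting path remains; maximum flow = 19.
In the residual graph, reachable from Hall: {Hall, C2, C1, StairB, C3, C5, Lobby}.
Min-cut edges: StairB→C4 (4), C5→Exit (13), Lobby→Exit (2); capacity 4 + 13 + 2 = 19.
This cut is saturated, so no flow can exceed 19.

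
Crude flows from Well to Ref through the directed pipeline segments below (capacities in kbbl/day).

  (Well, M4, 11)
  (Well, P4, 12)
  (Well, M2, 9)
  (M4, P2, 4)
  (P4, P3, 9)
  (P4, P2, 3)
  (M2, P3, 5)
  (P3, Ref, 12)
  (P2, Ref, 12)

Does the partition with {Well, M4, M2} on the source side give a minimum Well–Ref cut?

Given cut capacity: 12 + 4 + 5 = 21.
Augment Well→M4→P2→Ref: bottleneck 4, flow now 4.
Augment Well→P4→P3→Ref: bottleneck 9, flow now 13.
Augment Well→P4→P2→Ref: bottleneck 3, flow now 16.
Augment Well→M2→P3→Ref: bottleneck 3, flow now 19.
No augmenting path remains; maximum flow = 19.
In the residual graph, reachable from Well: {Well, M4, P4, M2, P3}.
Min-cut edges: M4→P2 (4), P4→P2 (3), P3→Ref (12); capacity 4 + 3 + 12 = 19.
Cut capacity 21 exceeds the max flow 19, so it is not minimum.

No — its capacity is 21, but the minimum cut has capacity 19.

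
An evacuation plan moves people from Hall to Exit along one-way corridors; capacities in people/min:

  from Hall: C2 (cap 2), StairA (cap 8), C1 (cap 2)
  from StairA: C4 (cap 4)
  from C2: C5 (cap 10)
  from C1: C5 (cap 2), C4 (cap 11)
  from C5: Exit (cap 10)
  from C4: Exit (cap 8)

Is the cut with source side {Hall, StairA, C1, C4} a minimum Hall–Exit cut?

Given cut capacity: 2 + 2 + 8 = 12.
Augment Hall→StairA→C4→Exit: bottleneck 4, flow now 4.
Augment Hall→C2→C5→Exit: bottleneck 2, flow now 6.
Augment Hall→C1→C5→Exit: bottleneck 2, flow now 8.
No augmenting path remains; maximum flow = 8.
In the residual graph, reachable from Hall: {Hall, StairA}.
Min-cut edges: Hall→C2 (2), Hall→C1 (2), StairA→C4 (4); capacity 2 + 2 + 4 = 8.
Cut capacity 12 exceeds the max flow 8, so it is not minimum.

No — its capacity is 12, but the minimum cut has capacity 8.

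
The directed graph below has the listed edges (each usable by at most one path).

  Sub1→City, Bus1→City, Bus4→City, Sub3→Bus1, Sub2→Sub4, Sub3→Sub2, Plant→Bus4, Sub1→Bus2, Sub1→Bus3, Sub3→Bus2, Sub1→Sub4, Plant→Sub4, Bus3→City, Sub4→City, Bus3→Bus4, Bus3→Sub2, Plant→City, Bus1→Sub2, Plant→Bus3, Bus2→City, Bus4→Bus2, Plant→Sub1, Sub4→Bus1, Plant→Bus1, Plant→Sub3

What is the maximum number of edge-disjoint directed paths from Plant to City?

7

Assign every edge capacity 1; by Menger, the answer equals the max flow.
Path Plant→City (+1); total 1.
Path Plant→Bus3→City (+1); total 2.
Path Plant→Bus4→City (+1); total 3.
Path Plant→Sub1→City (+1); total 4.
Path Plant→Sub4→City (+1); total 5.
Path Plant→Bus1→City (+1); total 6.
Path Plant→Sub3→Bus2→City (+1); total 7.
No residual Plant→City path; max flow = 7.
Certifying cut of size 7: {Plant→Bus1, Plant→Bus3, Plant→Bus4, Plant→City, Plant→Sub1, Plant→Sub3, Plant→Sub4}.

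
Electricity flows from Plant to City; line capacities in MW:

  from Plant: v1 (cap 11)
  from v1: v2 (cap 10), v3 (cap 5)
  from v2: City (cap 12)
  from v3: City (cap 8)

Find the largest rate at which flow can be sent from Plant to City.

Augment Plant→v1→v2→City: bottleneck 10, flow now 10.
Augment Plant→v1→v3→City: bottleneck 1, flow now 11.
No augmenting path remains; maximum flow = 11.
In the residual graph, reachable from Plant: {Plant}.
Min-cut edges: Plant→v1 (11); capacity 11 = 11.
This cut is saturated, so no flow can exceed 11.

11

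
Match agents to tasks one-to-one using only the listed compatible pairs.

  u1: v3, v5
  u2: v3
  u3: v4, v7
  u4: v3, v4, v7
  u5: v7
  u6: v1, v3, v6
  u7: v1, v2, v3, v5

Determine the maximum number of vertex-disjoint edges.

6

Unit-capacity flow: source→left, listed edges, right→sink; max matching = max flow.
Augmenting path u1→v3 (+1); matched 1.
Augmenting path u3→v4 (+1); matched 2.
Augmenting path u4→v7 (+1); matched 3.
Augmenting path u6→v1 (+1); matched 4.
Augmenting path u7→v2 (+1); matched 5.
Augmenting path u2→v3→u1→v5 (+1); matched 6.
No augmenting path remains; maximum matching = 6.
König certificate: {u1, u6, u7, v3, v4, v7} is a vertex cover of size 6 (every listed pair touches it), so no matching can be larger.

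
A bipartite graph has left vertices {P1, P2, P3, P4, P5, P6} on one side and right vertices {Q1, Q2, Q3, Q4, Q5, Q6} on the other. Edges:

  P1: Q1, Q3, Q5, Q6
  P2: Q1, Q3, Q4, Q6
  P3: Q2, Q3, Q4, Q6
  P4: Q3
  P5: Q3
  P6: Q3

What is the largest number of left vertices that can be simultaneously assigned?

Unit-capacity flow: source→left, listed edges, right→sink; max matching = max flow.
Augmenting path P1→Q1 (+1); matched 1.
Augmenting path P2→Q3 (+1); matched 2.
Augmenting path P3→Q2 (+1); matched 3.
Augmenting path P4→Q3→P2→Q4 (+1); matched 4.
No augmenting path remains; maximum matching = 4.
König certificate: {P1, P2, P3, Q3} is a vertex cover of size 4 (every listed pair touches it), so no matching can be larger.

4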